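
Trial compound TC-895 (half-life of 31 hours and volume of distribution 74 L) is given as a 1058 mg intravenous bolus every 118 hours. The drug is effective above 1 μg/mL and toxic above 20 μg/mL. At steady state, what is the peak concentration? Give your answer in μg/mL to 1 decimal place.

Over one 118-h interval, 118/31 ≈ 3.8065 half-lives elapse, leaving f ≈ 0.0715 of each dose.
Accumulation ratio R = 1/(1 − f) ≈ 1/0.9285 ≈ 1.0770.
Each bolus raises the concentration by D/Vd = 1058/74 ≈ 14.297 μg/mL.
Steady-state peak Cmax,ss = C₀·R ≈ 14.297 × 1.0770 ≈ 15.398 μg/mL.
Peak 15.4 μg/mL vs MTC 20 μg/mL: below toxic threshold.

15.4 μg/mL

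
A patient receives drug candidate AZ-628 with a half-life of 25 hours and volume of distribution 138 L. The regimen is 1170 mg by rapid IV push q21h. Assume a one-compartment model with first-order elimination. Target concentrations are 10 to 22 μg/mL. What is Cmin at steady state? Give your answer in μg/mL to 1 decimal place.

k = ln2/t½ = ln2/25 ≈ 0.027726 h⁻¹; fraction remaining f = e^(−kτ) = e^(−0.027726×21) ≈ 0.5586.
Accumulation ratio R = 1/(1 − f) ≈ 1/0.4414 ≈ 2.2655.
Single-dose peak C₀ = D/Vd = 1170/138 ≈ 8.478 μg/mL.
Cmax,ss = C₀/(1 − f) ≈ 8.478/0.4414 ≈ 19.207 μg/mL.
One interval later, Cmin,ss = Cmax,ss·e^(−kτ) ≈ 19.207 × 0.5586 ≈ 10.729 μg/mL.
Trough 10.7 μg/mL vs MEC 10 μg/mL: adequate.

10.7 μg/mL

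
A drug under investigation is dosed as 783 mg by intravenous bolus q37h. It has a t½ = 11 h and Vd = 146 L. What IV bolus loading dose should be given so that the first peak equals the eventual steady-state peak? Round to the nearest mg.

867 mg

f = (1/2)^(37/11) ≈ 0.097150; accumulation ratio R = 1/(1−f) ≈ 1.10760.
Loading dose to hit Cmax,ss on first dose: D_load = D_maint·R ≈ 783 × 1.10760 ≈ 867.25 mg.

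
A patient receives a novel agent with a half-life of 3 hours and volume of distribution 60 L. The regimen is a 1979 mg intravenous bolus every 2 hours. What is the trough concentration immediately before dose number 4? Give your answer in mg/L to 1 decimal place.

f = (1/2)^(τ/t½) = (1/2)^(2/3) ≈ 0.6300.
C₀ = D/Vd = 1979/60 ≈ 32.983 mg/L.
Before the 4th dose, 3 doses have been given. Superposition: Cmin = C₀·(f + f² + … + f^3).
≈ 32.983 × (0.6300 + 0.3969 + 0.2500) ≈ 32.983 × 1.2769 ≈ 42.116 mg/L.

42.1 mg/L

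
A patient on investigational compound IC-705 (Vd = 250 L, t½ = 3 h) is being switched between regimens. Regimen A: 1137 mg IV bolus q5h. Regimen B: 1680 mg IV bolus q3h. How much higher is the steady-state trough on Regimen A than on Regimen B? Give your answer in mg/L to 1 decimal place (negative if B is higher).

-4.6 mg/L

Regimen A: f = (1/2)^(5/3) ≈ 0.3150; Cmin,ss = (1137/250)·f/(1−f) ≈ 2.091 mg/L.
Regimen B: f = (1/2)^(3/3) ≈ 0.5000; Cmin,ss = (1680/250)·f/(1−f) ≈ 6.720 mg/L.
Difference ≈ 2.091 − 6.720 ≈ -4.629 mg/L.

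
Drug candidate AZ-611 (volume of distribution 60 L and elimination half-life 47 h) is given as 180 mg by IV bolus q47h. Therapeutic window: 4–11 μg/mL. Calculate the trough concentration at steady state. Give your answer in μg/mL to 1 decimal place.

The dosing interval is 1 half-life, so f = 2^(−1) = 0.5.
Accumulation ratio R = 1/(1 − f) = 1/0.5 = 2/1.
Single-dose peak C₀ = D/Vd = 180/60 = 3 μg/mL.
Steady-state peak Cmax,ss = C₀·R = 3 × 2/1 ≈ 6.000 μg/mL.
Steady-state trough Cmin,ss = Cmax,ss·f ≈ 6.000 × 0.5 ≈ 3.000 μg/mL.
Trough 3.0 μg/mL vs MEC 4 μg/mL: subtherapeutic.

3.0 μg/mL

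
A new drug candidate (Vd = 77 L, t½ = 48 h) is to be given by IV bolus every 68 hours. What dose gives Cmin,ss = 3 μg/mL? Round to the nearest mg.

τ/t½ = 68/48 ≈ 1.4167, so f = (1/2)^(68/48) ≈ 0.374577.
Cmin,ss = (D/Vd)·f/(1−f), so D = Cmin,ss·Vd·(1−f)/f.
D = 3 × 77 × (1−f)/f ≈ 3 × 77 × 1.66968 ≈ 385.70 mg.

386 mg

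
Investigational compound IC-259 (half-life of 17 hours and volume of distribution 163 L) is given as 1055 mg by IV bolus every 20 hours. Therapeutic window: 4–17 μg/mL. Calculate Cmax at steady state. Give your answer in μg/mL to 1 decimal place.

Over one 20-h interval, 20/17 ≈ 1.1765 half-lives elapse, leaving f ≈ 0.4424 of each dose.
At steady state, accumulation factor R = 1/(1 − e^(−kτ)) ≈ 1.7934.
Each bolus raises the concentration by D/Vd = 1055/163 ≈ 6.472 μg/mL.
Steady-state peak Cmax,ss = C₀·R ≈ 6.472 × 1.7934 ≈ 11.607 μg/mL.
Peak 11.6 μg/mL vs MTC 17 μg/mL: below toxic threshold.

11.6 μg/mL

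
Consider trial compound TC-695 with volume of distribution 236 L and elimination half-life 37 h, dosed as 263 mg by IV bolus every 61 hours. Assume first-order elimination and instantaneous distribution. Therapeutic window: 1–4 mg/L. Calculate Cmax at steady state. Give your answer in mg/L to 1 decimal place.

Over one 61-h interval, 61/37 ≈ 1.6486 half-lives elapse, leaving f ≈ 0.3189 of each dose.
At steady state, accumulation factor R = 1/(1 − e^(−kτ)) ≈ 1.4682.
Each bolus raises the concentration by D/Vd = 263/236 ≈ 1.114 mg/L.
Cmax,ss = C₀/(1 − f) ≈ 1.114/0.6811 ≈ 1.636 mg/L.
Peak 1.6 mg/L vs MTC 4 mg/L: below toxic threshold.

1.6 mg/L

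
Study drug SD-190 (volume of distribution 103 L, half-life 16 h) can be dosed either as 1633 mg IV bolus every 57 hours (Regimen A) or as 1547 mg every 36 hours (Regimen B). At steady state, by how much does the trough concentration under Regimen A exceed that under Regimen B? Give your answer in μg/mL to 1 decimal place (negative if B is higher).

Regimen A: f = (1/2)^(57/16) ≈ 0.0846; Cmin,ss = (1633/103)·f/(1−f) ≈ 1.465 μg/mL.
Regimen B: f = (1/2)^(36/16) ≈ 0.2102; Cmin,ss = (1547/103)·f/(1−f) ≈ 3.997 μg/mL.
Difference ≈ 1.465 − 3.997 ≈ -2.532 μg/mL.

-2.5 μg/mL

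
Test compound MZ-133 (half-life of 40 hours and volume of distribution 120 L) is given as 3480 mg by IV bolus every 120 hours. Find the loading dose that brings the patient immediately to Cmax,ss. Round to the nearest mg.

3977 mg

f = (1/2)^(120/40) ≈ 0.125000; accumulation ratio R = 1/(1−f) ≈ 1.14286.
Loading dose to hit Cmax,ss on first dose: D_load = D_maint·R ≈ 3480 × 1.14286 ≈ 3977.15 mg.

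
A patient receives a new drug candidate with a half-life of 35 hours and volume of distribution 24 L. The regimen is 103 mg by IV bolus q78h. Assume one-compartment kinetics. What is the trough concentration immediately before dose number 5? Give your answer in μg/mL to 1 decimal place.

f = (1/2)^(τ/t½) = (1/2)^(78/35) ≈ 0.2134.
C₀ = D/Vd = 103/24 ≈ 4.292 μg/mL.
Before the 5th dose, 4 doses have been given. Superposition: Cmin = C₀·(f + f² + … + f^4).
≈ 4.292 × (0.2134 + 0.0455 + 0.0097 + 0.0021) ≈ 4.292 × 0.2707 ≈ 1.162 μg/mL.

1.2 μg/mL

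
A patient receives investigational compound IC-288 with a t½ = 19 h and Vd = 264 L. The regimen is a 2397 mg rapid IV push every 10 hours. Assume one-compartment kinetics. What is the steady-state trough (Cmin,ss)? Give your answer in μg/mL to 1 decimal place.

τ/t½ = 10/19 ≈ 0.52632, so fraction remaining f = (1/2)^(10/19) ≈ 0.6943.
Accumulation ratio R = 1/(1 − f) ≈ 1/0.3057 ≈ 3.2712.
Each bolus raises the concentration by D/Vd = 2397/264 ≈ 9.080 μg/mL.
Steady-state peak Cmax,ss = C₀·R ≈ 9.080 × 3.2712 ≈ 29.702 μg/mL.
One interval later, Cmin,ss = Cmax,ss·e^(−kτ) ≈ 29.702 × 0.6943 ≈ 20.622 μg/mL.

20.6 μg/mL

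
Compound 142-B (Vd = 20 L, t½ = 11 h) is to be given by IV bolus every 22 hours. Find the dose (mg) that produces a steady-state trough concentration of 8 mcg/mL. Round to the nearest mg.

τ/t½ = 22/11 ≈ 2, so f = (1/2)^(22/11) ≈ 0.250000.
Cmin,ss = (D/Vd)·f/(1−f), so D = Cmin,ss·Vd·(1−f)/f.
D = 8 × 20 × (1−f)/f ≈ 8 × 20 × 3.00000 ≈ 480.00 mg.

480 mg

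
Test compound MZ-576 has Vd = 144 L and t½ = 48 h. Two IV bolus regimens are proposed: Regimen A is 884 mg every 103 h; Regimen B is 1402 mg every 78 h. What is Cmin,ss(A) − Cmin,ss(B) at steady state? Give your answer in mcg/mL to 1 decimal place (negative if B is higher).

Regimen A: f = (1/2)^(103/48) ≈ 0.2260; Cmin,ss = (884/144)·f/(1−f) ≈ 1.792 mcg/mL.
Regimen B: f = (1/2)^(78/48) ≈ 0.3242; Cmin,ss = (1402/144)·f/(1−f) ≈ 4.671 mcg/mL.
Difference ≈ 1.792 − 4.671 ≈ -2.879 mcg/mL.

-2.9 mcg/mL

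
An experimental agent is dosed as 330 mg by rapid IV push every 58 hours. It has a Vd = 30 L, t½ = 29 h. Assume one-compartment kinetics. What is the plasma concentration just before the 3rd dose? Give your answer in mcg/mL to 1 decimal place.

f = (1/2)^(τ/t½) = (1/2)^(58/29) ≈ 0.2500.
C₀ = D/Vd = 330/30 ≈ 11.000 mcg/mL.
Before the 3rd dose, 2 doses have been given. Superposition: Cmin = C₀·(f + f²).
≈ 11.000 × (0.2500 + 0.0625) ≈ 11.000 × 0.3125 ≈ 3.438 mcg/mL.

3.4 mcg/mL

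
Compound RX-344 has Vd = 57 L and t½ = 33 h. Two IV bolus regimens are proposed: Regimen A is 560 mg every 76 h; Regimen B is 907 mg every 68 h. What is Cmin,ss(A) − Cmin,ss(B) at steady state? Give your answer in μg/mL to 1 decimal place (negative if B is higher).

-2.5 μg/mL

Regimen A: f = (1/2)^(76/33) ≈ 0.2026; Cmin,ss = (560/57)·f/(1−f) ≈ 2.496 μg/mL.
Regimen B: f = (1/2)^(68/33) ≈ 0.2397; Cmin,ss = (907/57)·f/(1−f) ≈ 5.017 μg/mL.
Difference ≈ 2.496 − 5.017 ≈ -2.521 μg/mL.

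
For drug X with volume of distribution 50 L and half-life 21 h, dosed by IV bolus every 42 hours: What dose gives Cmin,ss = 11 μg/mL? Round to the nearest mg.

1650 mg

τ/t½ = 42/21 ≈ 2, so f = (1/2)^(42/21) ≈ 0.250000.
Cmin,ss = (D/Vd)·f/(1−f), so D = Cmin,ss·Vd·(1−f)/f.
D = 11 × 50 × (1−f)/f ≈ 11 × 50 × 3.00000 ≈ 1650.00 mg.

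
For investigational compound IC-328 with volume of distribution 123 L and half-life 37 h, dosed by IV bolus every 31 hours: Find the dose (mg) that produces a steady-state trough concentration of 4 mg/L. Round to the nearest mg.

387 mg

τ/t½ = 31/37 ≈ 0.83784, so f = (1/2)^(31/37) ≈ 0.559481.
Cmin,ss = (D/Vd)·f/(1−f), so D = Cmin,ss·Vd·(1−f)/f.
D = 4 × 123 × (1−f)/f ≈ 4 × 123 × 0.78737 ≈ 387.39 mg.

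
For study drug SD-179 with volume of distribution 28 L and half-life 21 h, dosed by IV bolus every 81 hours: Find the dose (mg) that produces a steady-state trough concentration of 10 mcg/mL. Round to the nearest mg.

τ/t½ = 81/21 ≈ 3.8571, so f = (1/2)^(81/21) ≈ 0.069006.
Cmin,ss = (D/Vd)·f/(1−f), so D = Cmin,ss·Vd·(1−f)/f.
D = 10 × 28 × (1−f)/f ≈ 10 × 28 × 13.49149 ≈ 3777.62 mg.

3778 mg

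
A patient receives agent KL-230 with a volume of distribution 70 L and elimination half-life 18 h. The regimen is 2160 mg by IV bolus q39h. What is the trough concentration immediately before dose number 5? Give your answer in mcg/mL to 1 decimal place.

8.8 mcg/mL

f = (1/2)^(τ/t½) = (1/2)^(39/18) ≈ 0.2227.
C₀ = D/Vd = 2160/70 ≈ 30.857 mcg/mL.
Before the 5th dose, 4 doses have been given. Superposition: Cmin = C₀·(f + f² + … + f^4).
≈ 30.857 × (0.2227 + 0.0496 + 0.0110 + 0.0025) ≈ 30.857 × 0.2858 ≈ 8.819 mcg/mL.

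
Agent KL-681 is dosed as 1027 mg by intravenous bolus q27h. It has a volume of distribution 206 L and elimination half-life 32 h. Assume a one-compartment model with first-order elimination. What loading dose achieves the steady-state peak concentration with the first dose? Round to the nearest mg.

f = (1/2)^(27/32) ≈ 0.557193; accumulation ratio R = 1/(1−f) ≈ 2.25832.
Loading dose to hit Cmax,ss on first dose: D_load = D_maint·R ≈ 1027 × 2.25832 ≈ 2319.29 mg.

2319 mg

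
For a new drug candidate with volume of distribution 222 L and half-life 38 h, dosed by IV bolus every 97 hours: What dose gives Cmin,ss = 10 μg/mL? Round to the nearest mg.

τ/t½ = 97/38 ≈ 2.5526, so f = (1/2)^(97/38) ≈ 0.170444.
Cmin,ss = (D/Vd)·f/(1−f), so D = Cmin,ss·Vd·(1−f)/f.
D = 10 × 222 × (1−f)/f ≈ 10 × 222 × 4.86703 ≈ 10804.81 mg.

10805 mg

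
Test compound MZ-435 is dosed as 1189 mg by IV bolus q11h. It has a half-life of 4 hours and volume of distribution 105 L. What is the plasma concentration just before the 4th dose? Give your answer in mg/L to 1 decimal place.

2.0 mg/L

f = (1/2)^(τ/t½) = (1/2)^(11/4) ≈ 0.1487.
C₀ = D/Vd = 1189/105 ≈ 11.324 mg/L.
Before the 4th dose, 3 doses have been given. Superposition: Cmin = C₀·(f + f² + … + f^3).
≈ 11.324 × (0.1487 + 0.0221 + 0.0033) ≈ 11.324 × 0.1741 ≈ 1.972 mg/L.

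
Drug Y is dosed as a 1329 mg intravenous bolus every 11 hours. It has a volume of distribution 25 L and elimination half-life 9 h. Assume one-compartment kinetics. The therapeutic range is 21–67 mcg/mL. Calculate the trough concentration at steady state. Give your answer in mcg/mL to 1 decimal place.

39.9 mcg/mL

Over one 11-h interval, 11/9 ≈ 1.2222 half-lives elapse, leaving f ≈ 0.4286 of each dose.
At steady state, accumulation factor R = 1/(1 − e^(−kτ)) ≈ 1.7501.
Single-dose peak C₀ = D/Vd = 1329/25 ≈ 53.160 mcg/mL.
Cmax,ss = C₀/(1 − f) ≈ 53.160/0.5714 ≈ 93.035 mcg/mL.
Steady-state trough Cmin,ss = Cmax,ss·f ≈ 93.035 × 0.4286 ≈ 39.875 mcg/mL.
Trough 39.9 mcg/mL vs MEC 21 mcg/mL: adequate.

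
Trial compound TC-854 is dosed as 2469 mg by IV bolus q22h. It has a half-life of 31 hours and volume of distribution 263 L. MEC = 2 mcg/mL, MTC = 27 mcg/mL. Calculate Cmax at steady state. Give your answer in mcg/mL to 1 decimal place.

24.2 mcg/mL

k = ln2/t½ = ln2/31 ≈ 0.022360 h⁻¹; fraction remaining f = e^(−kτ) = e^(−0.022360×22) ≈ 0.6115.
Accumulation ratio R = 1/(1 − f) ≈ 1/0.3885 ≈ 2.5740.
Single-dose peak C₀ = D/Vd = 2469/263 ≈ 9.388 mcg/mL.
Steady-state peak Cmax,ss = C₀·R ≈ 9.388 × 2.5740 ≈ 24.165 mcg/mL.
Peak 24.2 mcg/mL vs MTC 27 mcg/mL: below toxic threshold.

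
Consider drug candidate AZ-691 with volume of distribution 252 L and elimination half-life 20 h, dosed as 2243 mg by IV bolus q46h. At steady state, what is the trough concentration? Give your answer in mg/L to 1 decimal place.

2.3 mg/L

τ/t½ = 46/20 ≈ 2.3, so fraction remaining f = (1/2)^(46/20) ≈ 0.2031.
Each bolus raises the concentration by D/Vd = 2243/252 ≈ 8.901 mg/L.
Steady-state trough Cmin,ss = C₀·f/(1−f) ≈ 8.901 × 0.2031/0.7969 ≈ 2.269 mg/L.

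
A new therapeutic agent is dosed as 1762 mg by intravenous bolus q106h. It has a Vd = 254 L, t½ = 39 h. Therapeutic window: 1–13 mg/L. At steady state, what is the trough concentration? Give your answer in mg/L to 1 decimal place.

k = ln2/t½ = ln2/39 ≈ 0.017773 h⁻¹; fraction remaining f = e^(−kτ) = e^(−0.017773×106) ≈ 0.1520.
Single-dose peak C₀ = D/Vd = 1762/254 ≈ 6.937 mg/L.
Steady-state trough Cmin,ss = C₀·f/(1−f) ≈ 6.937 × 0.1520/0.8480 ≈ 1.243 mg/L.
Trough 1.2 mg/L vs MEC 1 mg/L: adequate.

1.2 mg/L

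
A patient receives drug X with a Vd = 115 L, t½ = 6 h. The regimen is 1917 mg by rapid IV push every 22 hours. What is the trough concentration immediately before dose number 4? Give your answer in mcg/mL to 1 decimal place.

1.4 mcg/mL

f = (1/2)^(τ/t½) = (1/2)^(22/6) ≈ 0.0787.
C₀ = D/Vd = 1917/115 ≈ 16.670 mcg/mL.
Before the 4th dose, 3 doses have been given. Superposition: Cmin = C₀·(f + f² + … + f^3).
≈ 16.670 × (0.0787 + 0.0062 + 0.0005) ≈ 16.670 × 0.0854 ≈ 1.424 mcg/mL.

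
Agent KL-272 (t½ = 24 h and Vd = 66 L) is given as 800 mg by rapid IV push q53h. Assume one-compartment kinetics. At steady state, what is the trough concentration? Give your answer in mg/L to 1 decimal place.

3.3 mg/L

τ/t½ = 53/24 ≈ 2.2083, so fraction remaining f = (1/2)^(53/24) ≈ 0.2164.
Single-dose peak C₀ = D/Vd = 800/66 ≈ 12.121 mg/L.
Steady-state trough Cmin,ss = C₀·f/(1−f) ≈ 12.121 × 0.2164/0.7836 ≈ 3.347 mg/L.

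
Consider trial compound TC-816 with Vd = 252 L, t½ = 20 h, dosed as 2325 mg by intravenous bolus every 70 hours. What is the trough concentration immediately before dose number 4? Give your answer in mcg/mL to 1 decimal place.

0.9 mcg/mL

f = (1/2)^(τ/t½) = (1/2)^(70/20) ≈ 0.0884.
C₀ = D/Vd = 2325/252 ≈ 9.226 mcg/mL.
Before the 4th dose, 3 doses have been given. Superposition: Cmin = C₀·(f + f² + … + f^3).
≈ 9.226 × (0.0884 + 0.0078 + 0.0007) ≈ 9.226 × 0.0969 ≈ 0.894 mcg/mL.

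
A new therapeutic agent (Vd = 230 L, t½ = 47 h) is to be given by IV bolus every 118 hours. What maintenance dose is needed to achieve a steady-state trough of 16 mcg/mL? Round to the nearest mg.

17291 mg

τ/t½ = 118/47 ≈ 2.5106, so f = (1/2)^(118/47) ≈ 0.175478.
Cmin,ss = (D/Vd)·f/(1−f), so D = Cmin,ss·Vd·(1−f)/f.
D = 16 × 230 × (1−f)/f ≈ 16 × 230 × 4.69872 ≈ 17291.29 mg.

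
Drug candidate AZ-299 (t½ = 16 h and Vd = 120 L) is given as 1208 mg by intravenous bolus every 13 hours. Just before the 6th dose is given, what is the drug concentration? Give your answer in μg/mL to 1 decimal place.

f = (1/2)^(τ/t½) = (1/2)^(13/16) ≈ 0.5694.
C₀ = D/Vd = 1208/120 ≈ 10.067 μg/mL.
Before the 6th dose, 5 doses have been given. Superposition: Cmin = C₀·(f + f² + … + f^5).
≈ 10.067 × (0.5694 + 0.3242 + 0.1846 + 0.1051 + 0.0599) ≈ 10.067 × 1.2432 ≈ 12.515 μg/mL.

12.5 μg/mL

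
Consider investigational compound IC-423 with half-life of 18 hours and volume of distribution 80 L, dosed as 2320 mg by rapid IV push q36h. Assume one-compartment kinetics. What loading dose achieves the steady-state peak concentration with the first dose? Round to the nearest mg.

f = (1/2)^(36/18) ≈ 0.250000; accumulation ratio R = 1/(1−f) ≈ 1.33333.
Loading dose to hit Cmax,ss on first dose: D_load = D_maint·R ≈ 2320 × 1.33333 ≈ 3093.33 mg.

3093 mg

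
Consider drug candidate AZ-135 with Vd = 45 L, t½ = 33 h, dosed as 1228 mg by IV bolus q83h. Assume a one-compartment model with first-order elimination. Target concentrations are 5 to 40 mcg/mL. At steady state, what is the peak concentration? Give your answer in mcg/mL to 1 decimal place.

τ/t½ = 83/33 ≈ 2.5152, so fraction remaining f = (1/2)^(83/33) ≈ 0.1749.
At steady state, accumulation factor R = 1/(1 − e^(−kτ)) ≈ 1.2120.
Single-dose peak C₀ = D/Vd = 1228/45 ≈ 27.289 mcg/mL.
Steady-state peak Cmax,ss = C₀·R ≈ 27.289 × 1.2120 ≈ 33.074 mcg/mL.
Peak 33.1 mcg/mL vs MTC 40 mcg/mL: below toxic threshold.

33.1 mcg/mL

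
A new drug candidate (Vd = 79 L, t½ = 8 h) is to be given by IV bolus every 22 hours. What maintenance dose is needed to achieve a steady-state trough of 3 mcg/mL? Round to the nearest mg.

τ/t½ = 22/8 ≈ 2.75, so f = (1/2)^(22/8) ≈ 0.148651.
Cmin,ss = (D/Vd)·f/(1−f), so D = Cmin,ss·Vd·(1−f)/f.
D = 3 × 79 × (1−f)/f ≈ 3 × 79 × 5.72717 ≈ 1357.34 mg.

1357 mg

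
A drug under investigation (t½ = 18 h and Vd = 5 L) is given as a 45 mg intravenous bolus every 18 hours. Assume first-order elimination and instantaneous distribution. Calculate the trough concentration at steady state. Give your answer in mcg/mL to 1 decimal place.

The dosing interval is 1 half-life, so f = 2^(−1) = 0.5.
At steady state, R = 1/(1 − 0.5) = 2/1.
Single-dose peak C₀ = D/Vd = 45/5 = 9 mcg/mL.
Steady-state peak Cmax,ss = C₀·R = 9 × 2/1 ≈ 18.000 mcg/mL.
Steady-state trough Cmin,ss = Cmax,ss·f ≈ 18.000 × 0.5 ≈ 9.000 mcg/mL.

9.0 mcg/mL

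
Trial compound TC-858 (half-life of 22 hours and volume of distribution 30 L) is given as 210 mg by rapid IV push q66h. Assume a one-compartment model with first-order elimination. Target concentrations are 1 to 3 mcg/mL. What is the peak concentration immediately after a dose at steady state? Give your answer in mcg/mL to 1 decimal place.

8.0 mcg/mL

τ = 66 h = 3 half-lives, so f = (1/2)^3 = 0.125.
Accumulation ratio R = 1/(1 − f) = 1/0.875 = 8/7.
Single-dose peak C₀ = D/Vd = 210/30 = 7 mcg/mL.
Steady-state peak Cmax,ss = C₀·R = 7 × 8/7 ≈ 8.000 mcg/mL.
Peak 8.0 mcg/mL vs MTC 3 mcg/mL: exceeds toxic threshold.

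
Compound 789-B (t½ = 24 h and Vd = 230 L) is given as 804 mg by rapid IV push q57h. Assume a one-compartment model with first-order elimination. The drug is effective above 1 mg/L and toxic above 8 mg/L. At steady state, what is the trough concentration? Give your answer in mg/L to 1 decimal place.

k = ln2/t½ = ln2/24 ≈ 0.028881 h⁻¹; fraction remaining f = e^(−kτ) = e^(−0.028881×57) ≈ 0.1928.
Single-dose peak C₀ = D/Vd = 804/230 ≈ 3.496 mg/L.
Steady-state trough Cmin,ss = C₀·f/(1−f) ≈ 3.496 × 0.1928/0.8072 ≈ 0.835 mg/L.
Trough 0.8 mg/L vs MEC 1 mg/L: subtherapeutic.

0.8 mg/L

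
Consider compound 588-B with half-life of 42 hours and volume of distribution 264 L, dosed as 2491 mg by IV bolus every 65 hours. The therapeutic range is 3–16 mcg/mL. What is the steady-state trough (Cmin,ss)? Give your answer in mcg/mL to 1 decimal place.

4.9 mcg/mL

τ/t½ = 65/42 ≈ 1.5476, so fraction remaining f = (1/2)^(65/42) ≈ 0.3421.
Each bolus raises the concentration by D/Vd = 2491/264 ≈ 9.436 mcg/mL.
Steady-state trough Cmin,ss = C₀·f/(1−f) ≈ 9.436 × 0.3421/0.6579 ≈ 4.907 mcg/mL.
Trough 4.9 mcg/mL vs MEC 3 mcg/mL: adequate.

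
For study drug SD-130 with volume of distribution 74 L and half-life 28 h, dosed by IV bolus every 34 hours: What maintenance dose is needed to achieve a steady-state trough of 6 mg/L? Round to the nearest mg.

τ/t½ = 34/28 ≈ 1.2143, so f = (1/2)^(34/28) ≈ 0.430986.
Cmin,ss = (D/Vd)·f/(1−f), so D = Cmin,ss·Vd·(1−f)/f.
D = 6 × 74 × (1−f)/f ≈ 6 × 74 × 1.32026 ≈ 586.20 mg.

586 mg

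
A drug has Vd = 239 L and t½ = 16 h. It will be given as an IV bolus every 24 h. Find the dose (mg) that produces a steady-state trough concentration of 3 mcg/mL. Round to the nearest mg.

1311 mg

τ/t½ = 24/16 ≈ 1.5, so f = (1/2)^(24/16) ≈ 0.353553.
Cmin,ss = (D/Vd)·f/(1−f), so D = Cmin,ss·Vd·(1−f)/f.
D = 3 × 239 × (1−f)/f ≈ 3 × 239 × 1.82843 ≈ 1310.98 mg.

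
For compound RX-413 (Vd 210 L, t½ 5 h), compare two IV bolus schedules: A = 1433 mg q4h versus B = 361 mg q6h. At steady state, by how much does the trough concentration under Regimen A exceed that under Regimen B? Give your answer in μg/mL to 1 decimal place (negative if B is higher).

Regimen A: f = (1/2)^(4/5) ≈ 0.5743; Cmin,ss = (1433/210)·f/(1−f) ≈ 9.206 μg/mL.
Regimen B: f = (1/2)^(6/5) ≈ 0.4353; Cmin,ss = (361/210)·f/(1−f) ≈ 1.325 μg/mL.
Difference ≈ 9.206 − 1.325 ≈ 7.881 μg/mL.

7.9 μg/mL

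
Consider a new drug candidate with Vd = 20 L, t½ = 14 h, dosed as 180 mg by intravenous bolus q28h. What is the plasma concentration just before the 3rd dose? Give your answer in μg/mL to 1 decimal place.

f = (1/2)^(τ/t½) = (1/2)^(28/14) ≈ 0.2500.
C₀ = D/Vd = 180/20 ≈ 9.000 μg/mL.
Before the 3rd dose, 2 doses have been given. Superposition: Cmin = C₀·(f + f²).
≈ 9.000 × (0.2500 + 0.0625) ≈ 9.000 × 0.3125 ≈ 2.812 μg/mL.

2.8 μg/mL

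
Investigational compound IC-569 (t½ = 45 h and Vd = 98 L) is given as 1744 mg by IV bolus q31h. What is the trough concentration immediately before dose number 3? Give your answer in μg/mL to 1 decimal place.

f = (1/2)^(τ/t½) = (1/2)^(31/45) ≈ 0.6203.
C₀ = D/Vd = 1744/98 ≈ 17.796 μg/mL.
Before the 3rd dose, 2 doses have been given. Superposition: Cmin = C₀·(f + f²).
≈ 17.796 × (0.6203 + 0.3848) ≈ 17.796 × 1.0051 ≈ 17.887 μg/mL.

17.9 μg/mL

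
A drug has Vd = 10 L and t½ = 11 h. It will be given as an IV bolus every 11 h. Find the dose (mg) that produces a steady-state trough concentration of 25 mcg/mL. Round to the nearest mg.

τ/t½ = 11/11 ≈ 1, so f = (1/2)^(11/11) ≈ 0.500000.
Cmin,ss = (D/Vd)·f/(1−f), so D = Cmin,ss·Vd·(1−f)/f.
D = 25 × 10 × (1−f)/f ≈ 25 × 10 × 1.00000 ≈ 250.00 mg.

250 mg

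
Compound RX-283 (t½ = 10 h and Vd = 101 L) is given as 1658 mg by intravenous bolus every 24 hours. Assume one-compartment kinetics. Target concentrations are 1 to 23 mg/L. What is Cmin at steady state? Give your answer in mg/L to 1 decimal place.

Over one 24-h interval, 24/10 ≈ 2.4 half-lives elapse, leaving f ≈ 0.1895 of each dose.
Accumulation ratio R = 1/(1 − f) ≈ 1/0.8105 ≈ 1.2338.
Single-dose peak C₀ = D/Vd = 1658/101 ≈ 16.416 mg/L.
Steady-state peak Cmax,ss = C₀·R ≈ 16.416 × 1.2338 ≈ 20.254 mg/L.
One interval later, Cmin,ss = Cmax,ss·e^(−kτ) ≈ 20.254 × 0.1895 ≈ 3.838 mg/L.
Trough 3.8 mg/L vs MEC 1 mg/L: adequate.

3.8 mg/L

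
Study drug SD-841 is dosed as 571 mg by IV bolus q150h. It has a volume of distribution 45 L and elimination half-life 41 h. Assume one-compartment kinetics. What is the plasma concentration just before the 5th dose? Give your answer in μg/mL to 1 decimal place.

1.1 μg/mL

f = (1/2)^(τ/t½) = (1/2)^(150/41) ≈ 0.0792.
C₀ = D/Vd = 571/45 ≈ 12.689 μg/mL.
Before the 5th dose, 4 doses have been given. Superposition: Cmin = C₀·(f + f² + … + f^4).
≈ 12.689 × (0.0792 + 0.0063 + 0.0005 + 0.0000) ≈ 12.689 × 0.0860 ≈ 1.091 μg/mL.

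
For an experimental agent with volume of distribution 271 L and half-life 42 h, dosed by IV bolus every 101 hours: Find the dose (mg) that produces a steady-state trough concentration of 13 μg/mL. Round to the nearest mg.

τ/t½ = 101/42 ≈ 2.4048, so f = (1/2)^(101/42) ≈ 0.188840.
Cmin,ss = (D/Vd)·f/(1−f), so D = Cmin,ss·Vd·(1−f)/f.
D = 13 × 271 × (1−f)/f ≈ 13 × 271 × 4.29549 ≈ 15133.01 mg.

15133 mg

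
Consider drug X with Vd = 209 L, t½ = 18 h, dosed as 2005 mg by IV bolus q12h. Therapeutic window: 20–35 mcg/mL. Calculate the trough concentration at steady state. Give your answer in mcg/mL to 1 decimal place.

Over one 12-h interval, 12/18 ≈ 0.66667 half-lives elapse, leaving f ≈ 0.6300 of each dose.
Accumulation ratio R = 1/(1 − f) ≈ 1/0.3700 ≈ 2.7027.
Each bolus raises the concentration by D/Vd = 2005/209 ≈ 9.593 mcg/mL.
Steady-state peak Cmax,ss = C₀·R ≈ 9.593 × 2.7027 ≈ 25.927 mcg/mL.
Steady-state trough Cmin,ss = Cmax,ss·f ≈ 25.927 × 0.6300 ≈ 16.334 mcg/mL.
Trough 16.3 mcg/mL vs MEC 20 mcg/mL: subtherapeutic.

16.3 mcg/mL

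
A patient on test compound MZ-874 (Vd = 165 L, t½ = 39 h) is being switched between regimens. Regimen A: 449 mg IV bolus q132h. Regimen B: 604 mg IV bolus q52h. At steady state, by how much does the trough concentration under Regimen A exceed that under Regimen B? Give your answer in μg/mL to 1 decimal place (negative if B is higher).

Regimen A: f = (1/2)^(132/39) ≈ 0.0957; Cmin,ss = (449/165)·f/(1−f) ≈ 0.288 μg/mL.
Regimen B: f = (1/2)^(52/39) ≈ 0.3969; Cmin,ss = (604/165)·f/(1−f) ≈ 2.409 μg/mL.
Difference ≈ 0.288 − 2.409 ≈ -2.121 μg/mL.

-2.1 μg/mL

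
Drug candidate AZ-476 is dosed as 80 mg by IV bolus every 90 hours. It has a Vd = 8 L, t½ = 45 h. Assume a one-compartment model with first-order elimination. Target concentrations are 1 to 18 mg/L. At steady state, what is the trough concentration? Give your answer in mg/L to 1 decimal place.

The dosing interval is 2 half-lives, so f = 2^(−2) = 0.25.
At steady state, R = 1/(1 − 0.25) = 4/3.
Single-dose peak C₀ = D/Vd = 80/8 = 10 mg/L.
Steady-state peak Cmax,ss = C₀·R = 10 × 4/3 ≈ 13.333 mg/L.
Steady-state trough Cmin,ss = Cmax,ss·f ≈ 13.333 × 0.25 ≈ 3.333 mg/L.
Trough 3.3 mg/L vs MEC 1 mg/L: adequate.

3.3 mg/L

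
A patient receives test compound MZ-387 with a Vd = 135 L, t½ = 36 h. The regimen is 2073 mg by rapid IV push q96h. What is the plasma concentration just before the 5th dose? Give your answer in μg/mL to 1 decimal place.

2.9 μg/mL

f = (1/2)^(τ/t½) = (1/2)^(96/36) ≈ 0.1575.
C₀ = D/Vd = 2073/135 ≈ 15.356 μg/mL.
Before the 5th dose, 4 doses have been given. Superposition: Cmin = C₀·(f + f² + … + f^4).
≈ 15.356 × (0.1575 + 0.0248 + 0.0039 + 0.0006) ≈ 15.356 × 0.1868 ≈ 2.869 μg/mL.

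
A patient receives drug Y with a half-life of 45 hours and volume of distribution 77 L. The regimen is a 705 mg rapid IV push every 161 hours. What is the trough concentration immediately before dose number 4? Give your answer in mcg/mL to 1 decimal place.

0.8 mcg/mL

f = (1/2)^(τ/t½) = (1/2)^(161/45) ≈ 0.0837.
C₀ = D/Vd = 705/77 ≈ 9.156 mcg/mL.
Before the 4th dose, 3 doses have been given. Superposition: Cmin = C₀·(f + f² + … + f^3).
≈ 9.156 × (0.0837 + 0.0070 + 0.0006) ≈ 9.156 × 0.0913 ≈ 0.836 mcg/mL.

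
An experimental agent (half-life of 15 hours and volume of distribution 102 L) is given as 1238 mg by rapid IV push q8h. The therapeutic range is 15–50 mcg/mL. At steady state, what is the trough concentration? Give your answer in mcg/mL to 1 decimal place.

k = ln2/t½ = ln2/15 ≈ 0.046210 h⁻¹; fraction remaining f = e^(−kτ) = e^(−0.046210×8) ≈ 0.6910.
Single-dose peak C₀ = D/Vd = 1238/102 ≈ 12.137 mcg/mL.
Steady-state trough Cmin,ss = C₀·f/(1−f) ≈ 12.137 × 0.6910/0.3090 ≈ 27.141 mcg/mL.
Trough 27.1 mcg/mL vs MEC 15 mcg/mL: adequate.

27.1 mcg/mL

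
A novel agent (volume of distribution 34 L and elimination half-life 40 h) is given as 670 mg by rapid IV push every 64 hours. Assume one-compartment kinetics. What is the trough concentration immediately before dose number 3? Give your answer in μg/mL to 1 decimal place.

f = (1/2)^(τ/t½) = (1/2)^(64/40) ≈ 0.3299.
C₀ = D/Vd = 670/34 ≈ 19.706 μg/mL.
Before the 3rd dose, 2 doses have been given. Superposition: Cmin = C₀·(f + f²).
≈ 19.706 × (0.3299 + 0.1088) ≈ 19.706 × 0.4387 ≈ 8.645 μg/mL.

8.6 μg/mL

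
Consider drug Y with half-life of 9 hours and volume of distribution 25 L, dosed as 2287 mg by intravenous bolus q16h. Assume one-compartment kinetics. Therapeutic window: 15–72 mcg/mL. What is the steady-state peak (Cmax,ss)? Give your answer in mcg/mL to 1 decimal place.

k = ln2/t½ = ln2/9 ≈ 0.077016 h⁻¹; fraction remaining f = e^(−kτ) = e^(−0.077016×16) ≈ 0.2916.
Accumulation ratio R = 1/(1 − f) ≈ 1/0.7084 ≈ 1.4116.
Each bolus raises the concentration by D/Vd = 2287/25 ≈ 91.480 mcg/mL.
Steady-state peak Cmax,ss = C₀·R ≈ 91.480 × 1.4116 ≈ 129.133 mcg/mL.
Peak 129.1 mcg/mL vs MTC 72 mcg/mL: exceeds toxic threshold.

129.1 mcg/mL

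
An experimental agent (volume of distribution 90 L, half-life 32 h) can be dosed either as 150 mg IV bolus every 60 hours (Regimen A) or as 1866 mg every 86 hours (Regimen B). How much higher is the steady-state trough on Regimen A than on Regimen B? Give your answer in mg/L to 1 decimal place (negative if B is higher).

-3.2 mg/L

Regimen A: f = (1/2)^(60/32) ≈ 0.2726; Cmin,ss = (150/90)·f/(1−f) ≈ 0.625 mg/L.
Regimen B: f = (1/2)^(86/32) ≈ 0.1552; Cmin,ss = (1866/90)·f/(1−f) ≈ 3.809 mg/L.
Difference ≈ 0.625 − 3.809 ≈ -3.184 mg/L.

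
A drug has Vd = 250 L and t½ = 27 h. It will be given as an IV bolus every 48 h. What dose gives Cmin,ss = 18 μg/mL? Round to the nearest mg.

τ/t½ = 48/27 ≈ 1.7778, so f = (1/2)^(48/27) ≈ 0.291632.
Cmin,ss = (D/Vd)·f/(1−f), so D = Cmin,ss·Vd·(1−f)/f.
D = 18 × 250 × (1−f)/f ≈ 18 × 250 × 2.42898 ≈ 10930.41 mg.

10930 mg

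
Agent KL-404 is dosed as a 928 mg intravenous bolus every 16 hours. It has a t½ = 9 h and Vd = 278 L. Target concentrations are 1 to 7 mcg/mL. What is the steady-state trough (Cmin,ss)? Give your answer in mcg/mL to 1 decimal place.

1.4 mcg/mL

τ/t½ = 16/9 ≈ 1.7778, so fraction remaining f = (1/2)^(16/9) ≈ 0.2916.
Single-dose peak C₀ = D/Vd = 928/278 ≈ 3.338 mcg/mL.
Steady-state trough Cmin,ss = C₀·f/(1−f) ≈ 3.338 × 0.2916/0.7084 ≈ 1.374 mcg/mL.
Trough 1.4 mcg/mL vs MEC 1 mcg/mL: adequate.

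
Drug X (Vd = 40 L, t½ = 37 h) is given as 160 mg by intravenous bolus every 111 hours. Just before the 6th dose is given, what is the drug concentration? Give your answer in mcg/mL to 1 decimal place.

f = (1/2)^(τ/t½) = (1/2)^(111/37) ≈ 0.1250.
C₀ = D/Vd = 160/40 ≈ 4.000 mcg/mL.
Before the 6th dose, 5 doses have been given. Superposition: Cmin = C₀·(f + f² + … + f^5).
≈ 4.000 × (0.1250 + 0.0156 + 0.0020 + 0.0002 + 0.0000) ≈ 4.000 × 0.1428 ≈ 0.571 mcg/mL.

0.6 mcg/mL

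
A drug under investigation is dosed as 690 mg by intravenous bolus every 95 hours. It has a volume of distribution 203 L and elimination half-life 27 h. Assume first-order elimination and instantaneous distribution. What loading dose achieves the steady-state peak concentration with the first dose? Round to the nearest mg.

f = (1/2)^(95/27) ≈ 0.087261; accumulation ratio R = 1/(1−f) ≈ 1.09560.
Loading dose to hit Cmax,ss on first dose: D_load = D_maint·R ≈ 690 × 1.09560 ≈ 755.96 mg.

756 mg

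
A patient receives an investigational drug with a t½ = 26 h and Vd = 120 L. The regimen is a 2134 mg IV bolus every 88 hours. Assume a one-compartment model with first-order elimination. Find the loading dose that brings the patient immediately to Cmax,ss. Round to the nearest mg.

f = (1/2)^(88/26) ≈ 0.095748; accumulation ratio R = 1/(1−f) ≈ 1.10589.
Loading dose to hit Cmax,ss on first dose: D_load = D_maint·R ≈ 2134 × 1.10589 ≈ 2359.97 mg.

2360 mg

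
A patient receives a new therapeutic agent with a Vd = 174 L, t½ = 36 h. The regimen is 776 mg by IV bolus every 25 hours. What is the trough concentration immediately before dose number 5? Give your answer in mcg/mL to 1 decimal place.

f = (1/2)^(τ/t½) = (1/2)^(25/36) ≈ 0.6179.
C₀ = D/Vd = 776/174 ≈ 4.460 mcg/mL.
Before the 5th dose, 4 doses have been given. Superposition: Cmin = C₀·(f + f² + … + f^4).
≈ 4.460 × (0.6179 + 0.3818 + 0.2359 + 0.1458) ≈ 4.460 × 1.3814 ≈ 6.161 mcg/mL.

6.2 mcg/mL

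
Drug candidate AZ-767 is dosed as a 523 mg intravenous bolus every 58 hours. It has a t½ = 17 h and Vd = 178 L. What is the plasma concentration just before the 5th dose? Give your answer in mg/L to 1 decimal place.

f = (1/2)^(τ/t½) = (1/2)^(58/17) ≈ 0.0940.
C₀ = D/Vd = 523/178 ≈ 2.938 mg/L.
Before the 5th dose, 4 doses have been given. Superposition: Cmin = C₀·(f + f² + … + f^4).
≈ 2.938 × (0.0940 + 0.0088 + 0.0008 + 0.0001) ≈ 2.938 × 0.1037 ≈ 0.305 mg/L.

0.3 mg/L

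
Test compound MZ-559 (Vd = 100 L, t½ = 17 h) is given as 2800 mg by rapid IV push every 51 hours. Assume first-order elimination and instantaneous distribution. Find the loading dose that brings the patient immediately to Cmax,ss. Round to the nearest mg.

3200 mg

f = (1/2)^(51/17) ≈ 0.125000; accumulation ratio R = 1/(1−f) ≈ 1.14286.
Loading dose to hit Cmax,ss on first dose: D_load = D_maint·R ≈ 2800 × 1.14286 ≈ 3200.01 mg.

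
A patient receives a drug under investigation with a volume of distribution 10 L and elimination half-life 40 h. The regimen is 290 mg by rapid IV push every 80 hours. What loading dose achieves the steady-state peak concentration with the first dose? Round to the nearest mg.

f = (1/2)^(80/40) ≈ 0.250000; accumulation ratio R = 1/(1−f) ≈ 1.33333.
Loading dose to hit Cmax,ss on first dose: D_load = D_maint·R ≈ 290 × 1.33333 ≈ 386.67 mg.

387 mg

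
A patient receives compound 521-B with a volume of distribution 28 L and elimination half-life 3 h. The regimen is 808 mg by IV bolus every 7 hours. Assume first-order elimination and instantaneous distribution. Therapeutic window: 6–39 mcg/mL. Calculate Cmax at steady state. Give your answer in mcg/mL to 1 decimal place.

36.0 mcg/mL

Over one 7-h interval, 7/3 ≈ 2.3333 half-lives elapse, leaving f ≈ 0.1984 of each dose.
At steady state, accumulation factor R = 1/(1 − e^(−kτ)) ≈ 1.2475.
Each bolus raises the concentration by D/Vd = 808/28 ≈ 28.857 mcg/mL.
Cmax,ss = C₀/(1 − f) ≈ 28.857/0.8016 ≈ 35.999 mcg/mL.
Peak 36.0 mcg/mL vs MTC 39 mcg/mL: below toxic threshold.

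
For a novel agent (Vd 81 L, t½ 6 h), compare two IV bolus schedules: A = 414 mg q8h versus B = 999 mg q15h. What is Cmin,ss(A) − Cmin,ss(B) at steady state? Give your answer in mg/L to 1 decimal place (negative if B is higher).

0.7 mg/L

Regimen A: f = (1/2)^(8/6) ≈ 0.3969; Cmin,ss = (414/81)·f/(1−f) ≈ 3.364 mg/L.
Regimen B: f = (1/2)^(15/6) ≈ 0.1768; Cmin,ss = (999/81)·f/(1−f) ≈ 2.649 mg/L.
Difference ≈ 3.364 − 2.649 ≈ 0.715 mg/L.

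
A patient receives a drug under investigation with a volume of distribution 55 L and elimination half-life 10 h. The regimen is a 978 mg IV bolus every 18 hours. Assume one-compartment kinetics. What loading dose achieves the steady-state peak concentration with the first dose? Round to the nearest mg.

f = (1/2)^(18/10) ≈ 0.287175; accumulation ratio R = 1/(1−f) ≈ 1.40287.
Loading dose to hit Cmax,ss on first dose: D_load = D_maint·R ≈ 978 × 1.40287 ≈ 1372.01 mg.

1372 mg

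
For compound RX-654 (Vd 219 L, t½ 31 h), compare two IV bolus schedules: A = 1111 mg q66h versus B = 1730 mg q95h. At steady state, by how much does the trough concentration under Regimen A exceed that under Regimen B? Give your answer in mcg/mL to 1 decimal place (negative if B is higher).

Regimen A: f = (1/2)^(66/31) ≈ 0.2286; Cmin,ss = (1111/219)·f/(1−f) ≈ 1.503 mcg/mL.
Regimen B: f = (1/2)^(95/31) ≈ 0.1195; Cmin,ss = (1730/219)·f/(1−f) ≈ 1.072 mcg/mL.
Difference ≈ 1.503 − 1.072 ≈ 0.431 mcg/mL.

0.4 mcg/mL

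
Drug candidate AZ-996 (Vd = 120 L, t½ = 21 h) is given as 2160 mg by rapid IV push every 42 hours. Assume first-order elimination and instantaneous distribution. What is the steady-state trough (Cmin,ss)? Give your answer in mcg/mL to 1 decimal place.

The dosing interval is 2 half-lives, so f = 2^(−2) = 0.25.
At steady state, R = 1/(1 − 0.25) = 4/3.
Single-dose peak C₀ = D/Vd = 2160/120 = 18 mcg/mL.
Steady-state peak Cmax,ss = C₀·R = 18 × 4/3 ≈ 24.000 mcg/mL.
Steady-state trough Cmin,ss = Cmax,ss·f ≈ 24.000 × 0.25 ≈ 6.000 mcg/mL.

6.0 mcg/mL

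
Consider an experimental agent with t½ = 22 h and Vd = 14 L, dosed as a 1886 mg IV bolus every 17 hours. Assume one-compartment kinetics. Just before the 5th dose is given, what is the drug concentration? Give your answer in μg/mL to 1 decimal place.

167.8 μg/mL

f = (1/2)^(τ/t½) = (1/2)^(17/22) ≈ 0.5853.
C₀ = D/Vd = 1886/14 ≈ 134.714 μg/mL.
Before the 5th dose, 4 doses have been given. Superposition: Cmin = C₀·(f + f² + … + f^4).
≈ 134.714 × (0.5853 + 0.3426 + 0.2005 + 0.1174) ≈ 134.714 × 1.2458 ≈ 167.827 μg/mL.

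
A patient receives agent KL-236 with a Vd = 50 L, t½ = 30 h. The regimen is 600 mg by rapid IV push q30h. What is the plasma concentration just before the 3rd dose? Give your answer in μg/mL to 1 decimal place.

9.0 μg/mL

f = (1/2)^(τ/t½) = (1/2)^(30/30) ≈ 0.5000.
C₀ = D/Vd = 600/50 ≈ 12.000 μg/mL.
Before the 3rd dose, 2 doses have been given. Superposition: Cmin = C₀·(f + f²).
≈ 12.000 × (0.5000 + 0.2500) ≈ 12.000 × 0.7500 ≈ 9.000 μg/mL.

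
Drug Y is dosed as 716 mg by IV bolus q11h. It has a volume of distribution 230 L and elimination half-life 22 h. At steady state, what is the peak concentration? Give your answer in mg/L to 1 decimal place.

τ/t½ = 11/22 ≈ 0.5, so fraction remaining f = (1/2)^(11/22) ≈ 0.7071.
At steady state, accumulation factor R = 1/(1 − e^(−kτ)) ≈ 3.4141.
Single-dose peak C₀ = D/Vd = 716/230 ≈ 3.113 mg/L.
Steady-state peak Cmax,ss = C₀·R ≈ 3.113 × 3.4141 ≈ 10.628 mg/L.

10.6 mg/L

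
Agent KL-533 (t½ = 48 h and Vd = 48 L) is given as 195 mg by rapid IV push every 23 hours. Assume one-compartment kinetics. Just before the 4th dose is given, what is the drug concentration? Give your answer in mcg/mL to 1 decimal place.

f = (1/2)^(τ/t½) = (1/2)^(23/48) ≈ 0.7174.
C₀ = D/Vd = 195/48 ≈ 4.062 mcg/mL.
Before the 4th dose, 3 doses have been given. Superposition: Cmin = C₀·(f + f² + … + f^3).
≈ 4.062 × (0.7174 + 0.5147 + 0.3692) ≈ 4.062 × 1.6013 ≈ 6.504 mcg/mL.

6.5 mcg/mL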